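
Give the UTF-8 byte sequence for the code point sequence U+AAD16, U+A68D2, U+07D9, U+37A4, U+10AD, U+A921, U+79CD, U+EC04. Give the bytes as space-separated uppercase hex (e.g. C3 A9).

F2 AA B4 96 F2 A6 A3 92 DF 99 E3 9E A4 E1 82 AD EA A4 A1 E7 A7 8D EE B0 84

U+AAD16: 4-byte form → F2 AA B4 96.
U+A68D2: 4-byte form → F2 A6 A3 92.
U+07D9: 2-byte form → DF 99.
U+37A4: 3-byte form → E3 9E A4.
U+10AD: 3-byte form → E1 82 AD.
U+A921: 3-byte form → EA A4 A1.
U+79CD: 3-byte form → E7 A7 8D.
U+EC04: 3-byte form → EE B0 84.
Concatenated (25 bytes): F2 AA B4 96 F2 A6 A3 92 DF 99 E3 9E A4 E1 82 AD EA A4 A1 E7 A7 8D EE B0 84.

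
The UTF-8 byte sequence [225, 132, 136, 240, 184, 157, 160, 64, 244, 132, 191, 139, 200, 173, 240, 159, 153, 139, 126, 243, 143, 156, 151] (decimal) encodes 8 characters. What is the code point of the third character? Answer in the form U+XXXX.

Offset 0: leading byte 0xE1 = 11100001 → 3-byte char #1 = E1 84 88.
Offset 3: leading byte 0xF0 = 11110000 → 4-byte char #2 = F0 B8 9D A0.
Offset 7: leading byte 0x40 = 01000000 → 1-byte char #3 = 40.
Leading byte 0x40 = 01000000 matches 0xxxxxxx → 1-byte sequence.
Byte 1: 0x40 = 01000000, payload 1000000 (7 bits).
Concatenate: 1000000 = 0x40 (7 bits → U+0040).

U+0040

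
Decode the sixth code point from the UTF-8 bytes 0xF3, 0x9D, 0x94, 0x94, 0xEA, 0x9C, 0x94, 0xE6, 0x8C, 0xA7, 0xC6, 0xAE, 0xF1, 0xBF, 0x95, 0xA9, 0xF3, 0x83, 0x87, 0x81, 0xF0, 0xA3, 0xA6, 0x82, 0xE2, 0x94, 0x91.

Offset 0: leading byte 0xF3 = 11110011 → 4-byte char #1 = F3 9D 94 94.
Offset 4: leading byte 0xEA = 11101010 → 3-byte char #2 = EA 9C 94.
Offset 7: leading byte 0xE6 = 11100110 → 3-byte char #3 = E6 8C A7.
Offset 10: leading byte 0xC6 = 11000110 → 2-byte char #4 = C6 AE.
Offset 12: leading byte 0xF1 = 11110001 → 4-byte char #5 = F1 BF 95 A9.
Offset 16: leading byte 0xF3 = 11110011 → 4-byte char #6 = F3 83 87 81.
Leading byte 0xF3 = 11110011 matches 11110xxx → 4-byte sequence.
Byte 1: 0xF3 = 11110011, payload 011 (3 bits).
Byte 2: 0x83 = 10000011 (10xxxxxx ✓), payload 000011.
Byte 3: 0x87 = 10000111 (10xxxxxx ✓), payload 000111.
Byte 4: 0x81 = 10000001 (10xxxxxx ✓), payload 000001.
Concatenate: 011000011000111000001 = 0xC31C1 (21 bits → U+C31C1).

U+C31C1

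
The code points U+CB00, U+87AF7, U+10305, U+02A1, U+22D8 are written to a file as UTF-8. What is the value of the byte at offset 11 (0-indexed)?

U+CB00 → 3-byte form EC AC 80 at offsets 0–2.
U+87AF7 → 4-byte form F2 87 AB B7 at offsets 3–6.
U+10305 → 4-byte form F0 90 8C 85 at offsets 7–10.
U+02A1 → 2-byte form CA A1 at offsets 11–12.
Offset 11 falls in char 4's range; it's byte 1 of CA A1 = 0xCA.

0xCA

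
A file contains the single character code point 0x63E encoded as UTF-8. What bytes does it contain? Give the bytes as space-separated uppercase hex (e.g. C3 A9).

D8 BE

U+063E = 0x63E = 1598 decimal. In range U+0080–U+07FF → 2-byte form: 110xxxxx 10xxxxxx.
Binary (11 bits): 11000111110.
Split 5+6: 11000 | 111110.
Byte 1: 11011000 = 0xD8.
Byte 2: 10111110 = 0xBE.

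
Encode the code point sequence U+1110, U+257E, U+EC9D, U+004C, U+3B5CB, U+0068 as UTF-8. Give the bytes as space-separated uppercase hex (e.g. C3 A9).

E1 84 90 E2 95 BE EE B2 9D 4C F0 BB 97 8B 68

U+1110: 3-byte form → E1 84 90.
U+257E: 3-byte form → E2 95 BE.
U+EC9D: 3-byte form → EE B2 9D.
U+004C: 1-byte form → 4C.
U+3B5CB: 4-byte form → F0 BB 97 8B.
U+0068: 1-byte form → 68.
Concatenated (15 bytes): E1 84 90 E2 95 BE EE B2 9D 4C F0 BB 97 8B 68.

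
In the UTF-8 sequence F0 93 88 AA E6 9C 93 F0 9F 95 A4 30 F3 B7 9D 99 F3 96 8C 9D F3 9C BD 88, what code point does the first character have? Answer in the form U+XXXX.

U+1322A

Offset 0: leading byte 0xF0 = 11110000 → 4-byte char #1 = F0 93 88 AA.
Leading byte 0xF0 = 11110000 matches 11110xxx → 4-byte sequence.
Byte 1: 0xF0 = 11110000, payload 000 (3 bits).
Byte 2: 0x93 = 10010011 (10xxxxxx ✓), payload 010011.
Byte 3: 0x88 = 10001000 (10xxxxxx ✓), payload 001000.
Byte 4: 0xAA = 10101010 (10xxxxxx ✓), payload 101010.
Concatenate: 000010011001000101010 = 0x1322A (21 bits → U+1322A).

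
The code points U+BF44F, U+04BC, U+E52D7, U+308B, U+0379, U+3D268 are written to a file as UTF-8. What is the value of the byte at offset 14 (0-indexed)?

0xB9

U+BF44F → 4-byte form F2 BF 91 8F at offsets 0–3.
U+04BC → 2-byte form D2 BC at offsets 4–5.
U+E52D7 → 4-byte form F3 A5 8B 97 at offsets 6–9.
U+308B → 3-byte form E3 82 8B at offsets 10–12.
U+0379 → 2-byte form CD B9 at offsets 13–14.
Offset 14 falls in char 5's range; it's byte 2 of CD B9 = 0xB9.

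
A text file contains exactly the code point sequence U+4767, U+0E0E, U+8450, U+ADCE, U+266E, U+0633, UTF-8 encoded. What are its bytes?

U+4767: 3-byte form → E4 9D A7.
U+0E0E: 3-byte form → E0 B8 8E.
U+8450: 3-byte form → E8 91 90.
U+ADCE: 3-byte form → EA B7 8E.
U+266E: 3-byte form → E2 99 AE.
U+0633: 2-byte form → D8 B3.
Concatenated (17 bytes): E4 9D A7 E0 B8 8E E8 91 90 EA B7 8E E2 99 AE D8 B3.

E4 9D A7 E0 B8 8E E8 91 90 EA B7 8E E2 99 AE D8 B3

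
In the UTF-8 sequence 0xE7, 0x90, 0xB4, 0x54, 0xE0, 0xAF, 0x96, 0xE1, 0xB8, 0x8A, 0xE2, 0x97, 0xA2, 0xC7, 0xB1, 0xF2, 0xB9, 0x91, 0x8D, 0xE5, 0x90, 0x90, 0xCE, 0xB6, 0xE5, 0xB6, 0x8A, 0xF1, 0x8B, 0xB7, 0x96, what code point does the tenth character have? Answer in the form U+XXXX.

Offset 0: leading byte 0xE7 = 11100111 → 3-byte char #1 = E7 90 B4.
Offset 3: leading byte 0x54 = 01010100 → 1-byte char #2 = 54.
Offset 4: leading byte 0xE0 = 11100000 → 3-byte char #3 = E0 AF 96.
Offset 7: leading byte 0xE1 = 11100001 → 3-byte char #4 = E1 B8 8A.
Offset 10: leading byte 0xE2 = 11100010 → 3-byte char #5 = E2 97 A2.
Offset 13: leading byte 0xC7 = 11000111 → 2-byte char #6 = C7 B1.
Offset 15: leading byte 0xF2 = 11110010 → 4-byte char #7 = F2 B9 91 8D.
Offset 19: leading byte 0xE5 = 11100101 → 3-byte char #8 = E5 90 90.
Offset 22: leading byte 0xCE = 11001110 → 2-byte char #9 = CE B6.
Offset 24: leading byte 0xE5 = 11100101 → 3-byte char #10 = E5 B6 8A.
Leading byte 0xE5 = 11100101 matches 1110xxxx → 3-byte sequence.
Byte 1: 0xE5 = 11100101, payload 0101 (4 bits).
Byte 2: 0xB6 = 10110110 (10xxxxxx ✓), payload 110110.
Byte 3: 0x8A = 10001010 (10xxxxxx ✓), payload 001010.
Concatenate: 0101110110001010 = 0x5D8A (16 bits → U+5D8A).

U+5D8A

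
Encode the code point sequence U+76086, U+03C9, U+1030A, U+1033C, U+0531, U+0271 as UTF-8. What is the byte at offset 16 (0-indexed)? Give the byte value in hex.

U+76086 → 4-byte form F1 B6 82 86 at offsets 0–3.
U+03C9 → 2-byte form CF 89 at offsets 4–5.
U+1030A → 4-byte form F0 90 8C 8A at offsets 6–9.
U+1033C → 4-byte form F0 90 8C BC at offsets 10–13.
U+0531 → 2-byte form D4 B1 at offsets 14–15.
U+0271 → 2-byte form C9 B1 at offsets 16–17.
Offset 16 falls in char 6's range; it's byte 1 of C9 B1 = 0xC9.

0xC9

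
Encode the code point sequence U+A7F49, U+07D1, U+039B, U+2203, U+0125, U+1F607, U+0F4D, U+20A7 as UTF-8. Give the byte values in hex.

F2 A7 BD 89 DF 91 CE 9B E2 88 83 C4 A5 F0 9F 98 87 E0 BD 8D E2 82 A7

U+A7F49: 4-byte form → F2 A7 BD 89.
U+07D1: 2-byte form → DF 91.
U+039B: 2-byte form → CE 9B.
U+2203: 3-byte form → E2 88 83.
U+0125: 2-byte form → C4 A5.
U+1F607: 4-byte form → F0 9F 98 87.
U+0F4D: 3-byte form → E0 BD 8D.
U+20A7: 3-byte form → E2 82 A7.
Concatenated (23 bytes): F2 A7 BD 89 DF 91 CE 9B E2 88 83 C4 A5 F0 9F 98 87 E0 BD 8D E2 82 A7.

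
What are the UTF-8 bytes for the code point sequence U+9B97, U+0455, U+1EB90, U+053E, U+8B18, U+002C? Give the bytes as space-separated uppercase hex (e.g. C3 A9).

U+9B97: 3-byte form → E9 AE 97.
U+0455: 2-byte form → D1 95.
U+1EB90: 4-byte form → F0 9E AE 90.
U+053E: 2-byte form → D4 BE.
U+8B18: 3-byte form → E8 AC 98.
U+002C: 1-byte form → 2C.
Concatenated (15 bytes): E9 AE 97 D1 95 F0 9E AE 90 D4 BE E8 AC 98 2C.

E9 AE 97 D1 95 F0 9E AE 90 D4 BE E8 AC 98 2C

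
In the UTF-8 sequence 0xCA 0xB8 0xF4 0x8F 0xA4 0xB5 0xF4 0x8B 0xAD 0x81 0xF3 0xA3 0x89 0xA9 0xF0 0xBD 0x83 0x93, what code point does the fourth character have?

U+E3269

Offset 0: leading byte 0xCA = 11001010 → 2-byte char #1 = CA B8.
Offset 2: leading byte 0xF4 = 11110100 → 4-byte char #2 = F4 8F A4 B5.
Offset 6: leading byte 0xF4 = 11110100 → 4-byte char #3 = F4 8B AD 81.
Offset 10: leading byte 0xF3 = 11110011 → 4-byte char #4 = F3 A3 89 A9.
Leading byte 0xF3 = 11110011 matches 11110xxx → 4-byte sequence.
Byte 1: 0xF3 = 11110011, payload 011 (3 bits).
Byte 2: 0xA3 = 10100011 (10xxxxxx ✓), payload 100011.
Byte 3: 0x89 = 10001001 (10xxxxxx ✓), payload 001001.
Byte 4: 0xA9 = 10101001 (10xxxxxx ✓), payload 101001.
Concatenate: 011100011001001101001 = 0xE3269 (21 bits → U+E3269).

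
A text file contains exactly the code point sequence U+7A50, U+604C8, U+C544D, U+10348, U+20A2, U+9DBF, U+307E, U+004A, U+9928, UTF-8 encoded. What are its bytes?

U+7A50: 3-byte form → E7 A9 90.
U+604C8: 4-byte form → F1 A0 93 88.
U+C544D: 4-byte form → F3 85 91 8D.
U+10348: 4-byte form → F0 90 8D 88.
U+20A2: 3-byte form → E2 82 A2.
U+9DBF: 3-byte form → E9 B6 BF.
U+307E: 3-byte form → E3 81 BE.
U+004A: 1-byte form → 4A.
U+9928: 3-byte form → E9 A4 A8.
Concatenated (28 bytes): E7 A9 90 F1 A0 93 88 F3 85 91 8D F0 90 8D 88 E2 82 A2 E9 B6 BF E3 81 BE 4A E9 A4 A8.

E7 A9 90 F1 A0 93 88 F3 85 91 8D F0 90 8D 88 E2 82 A2 E9 B6 BF E3 81 BE 4A E9 A4 A8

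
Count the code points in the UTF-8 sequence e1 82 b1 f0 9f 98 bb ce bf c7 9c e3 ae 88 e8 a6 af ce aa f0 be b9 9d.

8

Byte at offset 0: 0xE1 = 11100001 → 3-byte char (#1). Advance 3.
Byte at offset 3: 0xF0 = 11110000 → 4-byte char (#2). Advance 4.
Byte at offset 7: 0xCE = 11001110 → 2-byte char (#3). Advance 2.
Byte at offset 9: 0xC7 = 11000111 → 2-byte char (#4). Advance 2.
Byte at offset 11: 0xE3 = 11100011 → 3-byte char (#5). Advance 3.
Byte at offset 14: 0xE8 = 11101000 → 3-byte char (#6). Advance 3.
Byte at offset 17: 0xCE = 11001110 → 2-byte char (#7). Advance 2.
Byte at offset 19: 0xF0 = 11110000 → 4-byte char (#8). Advance 4.
Reached end at offset 23 after 8 code points.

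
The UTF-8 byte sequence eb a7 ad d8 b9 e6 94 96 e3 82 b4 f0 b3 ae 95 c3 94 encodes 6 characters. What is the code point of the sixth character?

U+00D4

Offset 0: leading byte 0xEB = 11101011 → 3-byte char #1 = EB A7 AD.
Offset 3: leading byte 0xD8 = 11011000 → 2-byte char #2 = D8 B9.
Offset 5: leading byte 0xE6 = 11100110 → 3-byte char #3 = E6 94 96.
Offset 8: leading byte 0xE3 = 11100011 → 3-byte char #4 = E3 82 B4.
Offset 11: leading byte 0xF0 = 11110000 → 4-byte char #5 = F0 B3 AE 95.
Offset 15: leading byte 0xC3 = 11000011 → 2-byte char #6 = C3 94.
Leading byte 0xC3 = 11000011 matches 110xxxxx → 2-byte sequence.
Byte 1: 0xC3 = 11000011, payload 00011 (5 bits).
Byte 2: 0x94 = 10010100 (10xxxxxx ✓), payload 010100.
Concatenate: 00011010100 = 0xD4 (11 bits → U+00D4).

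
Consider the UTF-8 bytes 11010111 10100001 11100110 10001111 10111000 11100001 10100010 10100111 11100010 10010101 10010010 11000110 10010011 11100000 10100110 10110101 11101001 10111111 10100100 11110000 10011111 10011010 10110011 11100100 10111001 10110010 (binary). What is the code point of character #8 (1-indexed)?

Offset 0: leading byte 0xD7 = 11010111 → 2-byte char #1 = D7 A1.
Offset 2: leading byte 0xE6 = 11100110 → 3-byte char #2 = E6 8F B8.
Offset 5: leading byte 0xE1 = 11100001 → 3-byte char #3 = E1 A2 A7.
Offset 8: leading byte 0xE2 = 11100010 → 3-byte char #4 = E2 95 92.
Offset 11: leading byte 0xC6 = 11000110 → 2-byte char #5 = C6 93.
Offset 13: leading byte 0xE0 = 11100000 → 3-byte char #6 = E0 A6 B5.
Offset 16: leading byte 0xE9 = 11101001 → 3-byte char #7 = E9 BF A4.
Offset 19: leading byte 0xF0 = 11110000 → 4-byte char #8 = F0 9F 9A B3.
Leading byte 0xF0 = 11110000 matches 11110xxx → 4-byte sequence.
Byte 1: 0xF0 = 11110000, payload 000 (3 bits).
Byte 2: 0x9F = 10011111 (10xxxxxx ✓), payload 011111.
Byte 3: 0x9A = 10011010 (10xxxxxx ✓), payload 011010.
Byte 4: 0xB3 = 10110011 (10xxxxxx ✓), payload 110011.
Concatenate: 000011111011010110011 = 0x1F6B3 (21 bits → U+1F6B3).

U+1F6B3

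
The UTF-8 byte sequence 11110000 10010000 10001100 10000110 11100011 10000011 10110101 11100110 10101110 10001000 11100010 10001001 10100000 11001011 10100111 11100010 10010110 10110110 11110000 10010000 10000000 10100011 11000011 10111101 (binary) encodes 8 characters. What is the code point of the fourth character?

U+2260

Offset 0: leading byte 0xF0 = 11110000 → 4-byte char #1 = F0 90 8C 86.
Offset 4: leading byte 0xE3 = 11100011 → 3-byte char #2 = E3 83 B5.
Offset 7: leading byte 0xE6 = 11100110 → 3-byte char #3 = E6 AE 88.
Offset 10: leading byte 0xE2 = 11100010 → 3-byte char #4 = E2 89 A0.
Leading byte 0xE2 = 11100010 matches 1110xxxx → 3-byte sequence.
Byte 1: 0xE2 = 11100010, payload 0010 (4 bits).
Byte 2: 0x89 = 10001001 (10xxxxxx ✓), payload 001001.
Byte 3: 0xA0 = 10100000 (10xxxxxx ✓), payload 100000.
Concatenate: 0010001001100000 = 0x2260 (16 bits → U+2260).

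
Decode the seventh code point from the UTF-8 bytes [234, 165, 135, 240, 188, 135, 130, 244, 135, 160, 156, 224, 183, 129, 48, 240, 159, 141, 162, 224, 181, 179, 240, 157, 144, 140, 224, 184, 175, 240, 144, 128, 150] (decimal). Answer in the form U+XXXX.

U+0D73

Offset 0: leading byte 0xEA = 11101010 → 3-byte char #1 = EA A5 87.
Offset 3: leading byte 0xF0 = 11110000 → 4-byte char #2 = F0 BC 87 82.
Offset 7: leading byte 0xF4 = 11110100 → 4-byte char #3 = F4 87 A0 9C.
Offset 11: leading byte 0xE0 = 11100000 → 3-byte char #4 = E0 B7 81.
Offset 14: leading byte 0x30 = 00110000 → 1-byte char #5 = 30.
Offset 15: leading byte 0xF0 = 11110000 → 4-byte char #6 = F0 9F 8D A2.
Offset 19: leading byte 0xE0 = 11100000 → 3-byte char #7 = E0 B5 B3.
Leading byte 0xE0 = 11100000 matches 1110xxxx → 3-byte sequence.
Byte 1: 0xE0 = 11100000, payload 0000 (4 bits).
Byte 2: 0xB5 = 10110101 (10xxxxxx ✓), payload 110101.
Byte 3: 0xB3 = 10110011 (10xxxxxx ✓), payload 110011.
Concatenate: 0000110101110011 = 0xD73 (16 bits → U+0D73).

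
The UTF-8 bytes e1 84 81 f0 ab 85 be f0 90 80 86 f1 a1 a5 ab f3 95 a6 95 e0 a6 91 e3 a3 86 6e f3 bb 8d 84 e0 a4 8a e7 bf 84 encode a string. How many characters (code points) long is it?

Byte at offset 0: 0xE1 = 11100001 → 3-byte char (#1). Advance 3.
Byte at offset 3: 0xF0 = 11110000 → 4-byte char (#2). Advance 4.
Byte at offset 7: 0xF0 = 11110000 → 4-byte char (#3). Advance 4.
Byte at offset 11: 0xF1 = 11110001 → 4-byte char (#4). Advance 4.
Byte at offset 15: 0xF3 = 11110011 → 4-byte char (#5). Advance 4.
Byte at offset 19: 0xE0 = 11100000 → 3-byte char (#6). Advance 3.
Byte at offset 22: 0xE3 = 11100011 → 3-byte char (#7). Advance 3.
Byte at offset 25: 0x6E = 01101110 → 1-byte char (#8). Advance 1.
Byte at offset 26: 0xF3 = 11110011 → 4-byte char (#9). Advance 4.
Byte at offset 30: 0xE0 = 11100000 → 3-byte char (#10). Advance 3.
Byte at offset 33: 0xE7 = 11100111 → 3-byte char (#11). Advance 3.
Reached end at offset 36 after 11 code points.

11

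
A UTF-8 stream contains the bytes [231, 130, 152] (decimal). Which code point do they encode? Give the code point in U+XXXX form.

Leading byte 0xE7 = 11100111 matches 1110xxxx → 3-byte sequence.
Byte 1: 0xE7 = 11100111, payload 0111 (4 bits).
Byte 2: 0x82 = 10000010 (10xxxxxx ✓), payload 000010.
Byte 3: 0x98 = 10011000 (10xxxxxx ✓), payload 011000.
Concatenate: 0111000010011000 = 0x7098 (16 bits → U+7098).

U+7098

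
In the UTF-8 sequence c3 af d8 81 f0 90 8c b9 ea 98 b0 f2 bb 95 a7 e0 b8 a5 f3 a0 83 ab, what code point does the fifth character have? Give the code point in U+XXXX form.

U+BB567

Offset 0: leading byte 0xC3 = 11000011 → 2-byte char #1 = C3 AF.
Offset 2: leading byte 0xD8 = 11011000 → 2-byte char #2 = D8 81.
Offset 4: leading byte 0xF0 = 11110000 → 4-byte char #3 = F0 90 8C B9.
Offset 8: leading byte 0xEA = 11101010 → 3-byte char #4 = EA 98 B0.
Offset 11: leading byte 0xF2 = 11110010 → 4-byte char #5 = F2 BB 95 A7.
Leading byte 0xF2 = 11110010 matches 11110xxx → 4-byte sequence.
Byte 1: 0xF2 = 11110010, payload 010 (3 bits).
Byte 2: 0xBB = 10111011 (10xxxxxx ✓), payload 111011.
Byte 3: 0x95 = 10010101 (10xxxxxx ✓), payload 010101.
Byte 4: 0xA7 = 10100111 (10xxxxxx ✓), payload 100111.
Concatenate: 010111011010101100111 = 0xBB567 (21 bits → U+BB567).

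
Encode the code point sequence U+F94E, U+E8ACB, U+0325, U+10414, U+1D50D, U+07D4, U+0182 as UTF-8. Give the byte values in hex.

U+F94E: 3-byte form → EF A5 8E.
U+E8ACB: 4-byte form → F3 A8 AB 8B.
U+0325: 2-byte form → CC A5.
U+10414: 4-byte form → F0 90 90 94.
U+1D50D: 4-byte form → F0 9D 94 8D.
U+07D4: 2-byte form → DF 94.
U+0182: 2-byte form → C6 82.
Concatenated (21 bytes): EF A5 8E F3 A8 AB 8B CC A5 F0 90 90 94 F0 9D 94 8D DF 94 C6 82.

EF A5 8E F3 A8 AB 8B CC A5 F0 90 90 94 F0 9D 94 8D DF 94 C6 82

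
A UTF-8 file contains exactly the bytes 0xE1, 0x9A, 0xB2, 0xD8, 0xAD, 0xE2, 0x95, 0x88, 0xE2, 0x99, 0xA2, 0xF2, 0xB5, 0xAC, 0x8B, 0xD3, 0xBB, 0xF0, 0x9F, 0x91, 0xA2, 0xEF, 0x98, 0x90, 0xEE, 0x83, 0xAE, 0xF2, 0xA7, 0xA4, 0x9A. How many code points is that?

Byte at offset 0: 0xE1 = 11100001 → 3-byte char (#1). Advance 3.
Byte at offset 3: 0xD8 = 11011000 → 2-byte char (#2). Advance 2.
Byte at offset 5: 0xE2 = 11100010 → 3-byte char (#3). Advance 3.
Byte at offset 8: 0xE2 = 11100010 → 3-byte char (#4). Advance 3.
Byte at offset 11: 0xF2 = 11110010 → 4-byte char (#5). Advance 4.
Byte at offset 15: 0xD3 = 11010011 → 2-byte char (#6). Advance 2.
Byte at offset 17: 0xF0 = 11110000 → 4-byte char (#7). Advance 4.
Byte at offset 21: 0xEF = 11101111 → 3-byte char (#8). Advance 3.
Byte at offset 24: 0xEE = 11101110 → 3-byte char (#9). Advance 3.
Byte at offset 27: 0xF2 = 11110010 → 4-byte char (#10). Advance 4.
Reached end at offset 31 after 10 code points.

10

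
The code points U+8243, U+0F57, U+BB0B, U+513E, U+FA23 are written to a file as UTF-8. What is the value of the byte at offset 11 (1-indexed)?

1-indexed offset 11 is 0-indexed offset 10.
U+8243 → 3-byte form E8 89 83 at offsets 0–2.
U+0F57 → 3-byte form E0 BD 97 at offsets 3–5.
U+BB0B → 3-byte form EB AC 8B at offsets 6–8.
U+513E → 3-byte form E5 84 BE at offsets 9–11.
Offset 10 falls in char 4's range; it's byte 2 of E5 84 BE = 0x84.

0x84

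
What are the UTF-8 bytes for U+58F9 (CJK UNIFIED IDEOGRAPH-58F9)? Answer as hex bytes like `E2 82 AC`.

U+58F9 = 0x58F9 = 22777 decimal. In range U+0800–U+FFFF → 3-byte form: 1110xxxx 10xxxxxx 10xxxxxx.
Binary (16 bits): 0101100011111001.
Split 4+6+6: 0101 | 100011 | 111001.
Byte 1: 11100101 = 0xE5.
Byte 2: 10100011 = 0xA3.
Byte 3: 10111001 = 0xB9.

E5 A3 B9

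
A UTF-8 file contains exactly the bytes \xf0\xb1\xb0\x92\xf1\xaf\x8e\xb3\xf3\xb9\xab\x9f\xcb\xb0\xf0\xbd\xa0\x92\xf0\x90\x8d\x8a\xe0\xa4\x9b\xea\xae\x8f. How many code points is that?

Byte at offset 0: 0xF0 = 11110000 → 4-byte char (#1). Advance 4.
Byte at offset 4: 0xF1 = 11110001 → 4-byte char (#2). Advance 4.
Byte at offset 8: 0xF3 = 11110011 → 4-byte char (#3). Advance 4.
Byte at offset 12: 0xCB = 11001011 → 2-byte char (#4). Advance 2.
Byte at offset 14: 0xF0 = 11110000 → 4-byte char (#5). Advance 4.
Byte at offset 18: 0xF0 = 11110000 → 4-byte char (#6). Advance 4.
Byte at offset 22: 0xE0 = 11100000 → 3-byte char (#7). Advance 3.
Byte at offset 25: 0xEA = 11101010 → 3-byte char (#8). Advance 3.
Reached end at offset 28 after 8 code points.

8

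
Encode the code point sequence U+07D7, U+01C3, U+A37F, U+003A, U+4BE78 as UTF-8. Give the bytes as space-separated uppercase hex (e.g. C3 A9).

U+07D7: 2-byte form → DF 97.
U+01C3: 2-byte form → C7 83.
U+A37F: 3-byte form → EA 8D BF.
U+003A: 1-byte form → 3A.
U+4BE78: 4-byte form → F1 8B B9 B8.
Concatenated (12 bytes): DF 97 C7 83 EA 8D BF 3A F1 8B B9 B8.

DF 97 C7 83 EA 8D BF 3A F1 8B B9 B8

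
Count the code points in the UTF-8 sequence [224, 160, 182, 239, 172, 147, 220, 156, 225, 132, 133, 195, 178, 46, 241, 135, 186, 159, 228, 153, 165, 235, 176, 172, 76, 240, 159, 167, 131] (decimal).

11

Byte at offset 0: 0xE0 = 11100000 → 3-byte char (#1). Advance 3.
Byte at offset 3: 0xEF = 11101111 → 3-byte char (#2). Advance 3.
Byte at offset 6: 0xDC = 11011100 → 2-byte char (#3). Advance 2.
Byte at offset 8: 0xE1 = 11100001 → 3-byte char (#4). Advance 3.
Byte at offset 11: 0xC3 = 11000011 → 2-byte char (#5). Advance 2.
Byte at offset 13: 0x2E = 00101110 → 1-byte char (#6). Advance 1.
Byte at offset 14: 0xF1 = 11110001 → 4-byte char (#7). Advance 4.
Byte at offset 18: 0xE4 = 11100100 → 3-byte char (#8). Advance 3.
Byte at offset 21: 0xEB = 11101011 → 3-byte char (#9). Advance 3.
Byte at offset 24: 0x4C = 01001100 → 1-byte char (#10). Advance 1.
Byte at offset 25: 0xF0 = 11110000 → 4-byte char (#11). Advance 4.
Reached end at offset 29 after 11 code points.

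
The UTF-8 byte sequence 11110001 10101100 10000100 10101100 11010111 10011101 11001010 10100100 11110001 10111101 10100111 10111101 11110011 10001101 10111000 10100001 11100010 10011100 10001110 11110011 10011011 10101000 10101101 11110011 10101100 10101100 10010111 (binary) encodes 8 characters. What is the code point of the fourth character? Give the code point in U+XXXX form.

Offset 0: leading byte 0xF1 = 11110001 → 4-byte char #1 = F1 AC 84 AC.
Offset 4: leading byte 0xD7 = 11010111 → 2-byte char #2 = D7 9D.
Offset 6: leading byte 0xCA = 11001010 → 2-byte char #3 = CA A4.
Offset 8: leading byte 0xF1 = 11110001 → 4-byte char #4 = F1 BD A7 BD.
Leading byte 0xF1 = 11110001 matches 11110xxx → 4-byte sequence.
Byte 1: 0xF1 = 11110001, payload 001 (3 bits).
Byte 2: 0xBD = 10111101 (10xxxxxx ✓), payload 111101.
Byte 3: 0xA7 = 10100111 (10xxxxxx ✓), payload 100111.
Byte 4: 0xBD = 10111101 (10xxxxxx ✓), payload 111101.
Concatenate: 001111101100111111101 = 0x7D9FD (21 bits → U+7D9FD).

U+7D9FD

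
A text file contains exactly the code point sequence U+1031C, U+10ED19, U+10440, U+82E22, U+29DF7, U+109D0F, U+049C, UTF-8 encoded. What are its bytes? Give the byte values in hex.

F0 90 8C 9C F4 8E B4 99 F0 90 91 80 F2 82 B8 A2 F0 A9 B7 B7 F4 89 B4 8F D2 9C

U+1031C: 4-byte form → F0 90 8C 9C.
U+10ED19: 4-byte form → F4 8E B4 99.
U+10440: 4-byte form → F0 90 91 80.
U+82E22: 4-byte form → F2 82 B8 A2.
U+29DF7: 4-byte form → F0 A9 B7 B7.
U+109D0F: 4-byte form → F4 89 B4 8F.
U+049C: 2-byte form → D2 9C.
Concatenated (26 bytes): F0 90 8C 9C F4 8E B4 99 F0 90 91 80 F2 82 B8 A2 F0 A9 B7 B7 F4 89 B4 8F D2 9C.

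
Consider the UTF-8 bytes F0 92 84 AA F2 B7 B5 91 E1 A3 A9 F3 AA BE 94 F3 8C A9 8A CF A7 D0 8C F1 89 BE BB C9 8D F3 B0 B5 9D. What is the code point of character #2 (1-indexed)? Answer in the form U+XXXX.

Offset 0: leading byte 0xF0 = 11110000 → 4-byte char #1 = F0 92 84 AA.
Offset 4: leading byte 0xF2 = 11110010 → 4-byte char #2 = F2 B7 B5 91.
Leading byte 0xF2 = 11110010 matches 11110xxx → 4-byte sequence.
Byte 1: 0xF2 = 11110010, payload 010 (3 bits).
Byte 2: 0xB7 = 10110111 (10xxxxxx ✓), payload 110111.
Byte 3: 0xB5 = 10110101 (10xxxxxx ✓), payload 110101.
Byte 4: 0x91 = 10010001 (10xxxxxx ✓), payload 010001.
Concatenate: 010110111110101010001 = 0xB7D51 (21 bits → U+B7D51).

U+B7D51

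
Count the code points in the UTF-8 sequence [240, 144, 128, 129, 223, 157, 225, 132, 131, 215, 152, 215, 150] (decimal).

5

Byte at offset 0: 0xF0 = 11110000 → 4-byte char (#1). Advance 4.
Byte at offset 4: 0xDF = 11011111 → 2-byte char (#2). Advance 2.
Byte at offset 6: 0xE1 = 11100001 → 3-byte char (#3). Advance 3.
Byte at offset 9: 0xD7 = 11010111 → 2-byte char (#4). Advance 2.
Byte at offset 11: 0xD7 = 11010111 → 2-byte char (#5). Advance 2.
Reached end at offset 13 after 5 code points.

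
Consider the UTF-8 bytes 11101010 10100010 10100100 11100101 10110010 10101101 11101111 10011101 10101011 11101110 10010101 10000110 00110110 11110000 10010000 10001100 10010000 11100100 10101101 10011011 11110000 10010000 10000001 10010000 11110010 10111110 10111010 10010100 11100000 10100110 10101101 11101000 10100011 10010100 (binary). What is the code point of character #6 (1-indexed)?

U+10310

Offset 0: leading byte 0xEA = 11101010 → 3-byte char #1 = EA A2 A4.
Offset 3: leading byte 0xE5 = 11100101 → 3-byte char #2 = E5 B2 AD.
Offset 6: leading byte 0xEF = 11101111 → 3-byte char #3 = EF 9D AB.
Offset 9: leading byte 0xEE = 11101110 → 3-byte char #4 = EE 95 86.
Offset 12: leading byte 0x36 = 00110110 → 1-byte char #5 = 36.
Offset 13: leading byte 0xF0 = 11110000 → 4-byte char #6 = F0 90 8C 90.
Leading byte 0xF0 = 11110000 matches 11110xxx → 4-byte sequence.
Byte 1: 0xF0 = 11110000, payload 000 (3 bits).
Byte 2: 0x90 = 10010000 (10xxxxxx ✓), payload 010000.
Byte 3: 0x8C = 10001100 (10xxxxxx ✓), payload 001100.
Byte 4: 0x90 = 10010000 (10xxxxxx ✓), payload 010000.
Concatenate: 000010000001100010000 = 0x10310 (21 bits → U+10310).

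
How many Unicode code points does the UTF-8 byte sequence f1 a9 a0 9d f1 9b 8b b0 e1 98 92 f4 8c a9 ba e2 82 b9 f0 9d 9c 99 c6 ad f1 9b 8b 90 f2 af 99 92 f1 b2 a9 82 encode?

10

Byte at offset 0: 0xF1 = 11110001 → 4-byte char (#1). Advance 4.
Byte at offset 4: 0xF1 = 11110001 → 4-byte char (#2). Advance 4.
Byte at offset 8: 0xE1 = 11100001 → 3-byte char (#3). Advance 3.
Byte at offset 11: 0xF4 = 11110100 → 4-byte char (#4). Advance 4.
Byte at offset 15: 0xE2 = 11100010 → 3-byte char (#5). Advance 3.
Byte at offset 18: 0xF0 = 11110000 → 4-byte char (#6). Advance 4.
Byte at offset 22: 0xC6 = 11000110 → 2-byte char (#7). Advance 2.
Byte at offset 24: 0xF1 = 11110001 → 4-byte char (#8). Advance 4.
Byte at offset 28: 0xF2 = 11110010 → 4-byte char (#9). Advance 4.
Byte at offset 32: 0xF1 = 11110001 → 4-byte char (#10). Advance 4.
Reached end at offset 36 after 10 code points.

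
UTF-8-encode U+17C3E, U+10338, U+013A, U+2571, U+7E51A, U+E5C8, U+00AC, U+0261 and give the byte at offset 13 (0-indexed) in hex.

0xF1

U+17C3E → 4-byte form F0 97 B0 BE at offsets 0–3.
U+10338 → 4-byte form F0 90 8C B8 at offsets 4–7.
U+013A → 2-byte form C4 BA at offsets 8–9.
U+2571 → 3-byte form E2 95 B1 at offsets 10–12.
U+7E51A → 4-byte form F1 BE 94 9A at offsets 13–16.
Offset 13 falls in char 5's range; it's byte 1 of F1 BE 94 9A = 0xF1.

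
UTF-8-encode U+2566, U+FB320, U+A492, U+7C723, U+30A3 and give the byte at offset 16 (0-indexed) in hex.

U+2566 → 3-byte form E2 95 A6 at offsets 0–2.
U+FB320 → 4-byte form F3 BB 8C A0 at offsets 3–6.
U+A492 → 3-byte form EA 92 92 at offsets 7–9.
U+7C723 → 4-byte form F1 BC 9C A3 at offsets 10–13.
U+30A3 → 3-byte form E3 82 A3 at offsets 14–16.
Offset 16 falls in char 5's range; it's byte 3 of E3 82 A3 = 0xA3.

0xA3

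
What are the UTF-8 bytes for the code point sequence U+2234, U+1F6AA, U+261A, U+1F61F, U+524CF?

U+2234: 3-byte form → E2 88 B4.
U+1F6AA: 4-byte form → F0 9F 9A AA.
U+261A: 3-byte form → E2 98 9A.
U+1F61F: 4-byte form → F0 9F 98 9F.
U+524CF: 4-byte form → F1 92 93 8F.
Concatenated (18 bytes): E2 88 B4 F0 9F 9A AA E2 98 9A F0 9F 98 9F F1 92 93 8F.

E2 88 B4 F0 9F 9A AA E2 98 9A F0 9F 98 9F F1 92 93 8F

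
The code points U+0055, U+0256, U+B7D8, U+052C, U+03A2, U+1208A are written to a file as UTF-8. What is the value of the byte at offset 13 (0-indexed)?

U+0055 → 1-byte form 55 at offsets 0–0.
U+0256 → 2-byte form C9 96 at offsets 1–2.
U+B7D8 → 3-byte form EB 9F 98 at offsets 3–5.
U+052C → 2-byte form D4 AC at offsets 6–7.
U+03A2 → 2-byte form CE A2 at offsets 8–9.
U+1208A → 4-byte form F0 92 82 8A at offsets 10–13.
Offset 13 falls in char 6's range; it's byte 4 of F0 92 82 8A = 0x8A.

0x8A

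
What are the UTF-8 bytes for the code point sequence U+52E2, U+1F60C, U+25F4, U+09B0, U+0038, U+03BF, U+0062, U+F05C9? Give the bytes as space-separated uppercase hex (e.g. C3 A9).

U+52E2: 3-byte form → E5 8B A2.
U+1F60C: 4-byte form → F0 9F 98 8C.
U+25F4: 3-byte form → E2 97 B4.
U+09B0: 3-byte form → E0 A6 B0.
U+0038: 1-byte form → 38.
U+03BF: 2-byte form → CE BF.
U+0062: 1-byte form → 62.
U+F05C9: 4-byte form → F3 B0 97 89.
Concatenated (21 bytes): E5 8B A2 F0 9F 98 8C E2 97 B4 E0 A6 B0 38 CE BF 62 F3 B0 97 89.

E5 8B A2 F0 9F 98 8C E2 97 B4 E0 A6 B0 38 CE BF 62 F3 B0 97 89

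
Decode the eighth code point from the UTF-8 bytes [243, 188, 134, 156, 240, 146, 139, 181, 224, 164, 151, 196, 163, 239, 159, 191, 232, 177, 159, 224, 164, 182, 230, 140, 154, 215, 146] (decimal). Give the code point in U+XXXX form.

U+631A

Offset 0: leading byte 0xF3 = 11110011 → 4-byte char #1 = F3 BC 86 9C.
Offset 4: leading byte 0xF0 = 11110000 → 4-byte char #2 = F0 92 8B B5.
Offset 8: leading byte 0xE0 = 11100000 → 3-byte char #3 = E0 A4 97.
Offset 11: leading byte 0xC4 = 11000100 → 2-byte char #4 = C4 A3.
Offset 13: leading byte 0xEF = 11101111 → 3-byte char #5 = EF 9F BF.
Offset 16: leading byte 0xE8 = 11101000 → 3-byte char #6 = E8 B1 9F.
Offset 19: leading byte 0xE0 = 11100000 → 3-byte char #7 = E0 A4 B6.
Offset 22: leading byte 0xE6 = 11100110 → 3-byte char #8 = E6 8C 9A.
Leading byte 0xE6 = 11100110 matches 1110xxxx → 3-byte sequence.
Byte 1: 0xE6 = 11100110, payload 0110 (4 bits).
Byte 2: 0x8C = 10001100 (10xxxxxx ✓), payload 001100.
Byte 3: 0x9A = 10011010 (10xxxxxx ✓), payload 011010.
Concatenate: 0110001100011010 = 0x631A (16 bits → U+631A).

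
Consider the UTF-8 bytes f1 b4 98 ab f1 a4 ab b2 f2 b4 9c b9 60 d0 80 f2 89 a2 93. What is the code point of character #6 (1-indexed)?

Offset 0: leading byte 0xF1 = 11110001 → 4-byte char #1 = F1 B4 98 AB.
Offset 4: leading byte 0xF1 = 11110001 → 4-byte char #2 = F1 A4 AB B2.
Offset 8: leading byte 0xF2 = 11110010 → 4-byte char #3 = F2 B4 9C B9.
Offset 12: leading byte 0x60 = 01100000 → 1-byte char #4 = 60.
Offset 13: leading byte 0xD0 = 11010000 → 2-byte char #5 = D0 80.
Offset 15: leading byte 0xF2 = 11110010 → 4-byte char #6 = F2 89 A2 93.
Leading byte 0xF2 = 11110010 matches 11110xxx → 4-byte sequence.
Byte 1: 0xF2 = 11110010, payload 010 (3 bits).
Byte 2: 0x89 = 10001001 (10xxxxxx ✓), payload 001001.
Byte 3: 0xA2 = 10100010 (10xxxxxx ✓), payload 100010.
Byte 4: 0x93 = 10010011 (10xxxxxx ✓), payload 010011.
Concatenate: 010001001100010010011 = 0x89893 (21 bits → U+89893).

U+89893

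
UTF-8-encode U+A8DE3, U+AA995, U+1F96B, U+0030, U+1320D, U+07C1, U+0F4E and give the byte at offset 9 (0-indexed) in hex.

U+A8DE3 → 4-byte form F2 A8 B7 A3 at offsets 0–3.
U+AA995 → 4-byte form F2 AA A6 95 at offsets 4–7.
U+1F96B → 4-byte form F0 9F A5 AB at offsets 8–11.
Offset 9 falls in char 3's range; it's byte 2 of F0 9F A5 AB = 0x9F.

0x9F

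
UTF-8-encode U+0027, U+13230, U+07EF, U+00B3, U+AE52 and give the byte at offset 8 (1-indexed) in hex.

1-indexed offset 8 is 0-indexed offset 7.
U+0027 → 1-byte form 27 at offsets 0–0.
U+13230 → 4-byte form F0 93 88 B0 at offsets 1–4.
U+07EF → 2-byte form DF AF at offsets 5–6.
U+00B3 → 2-byte form C2 B3 at offsets 7–8.
Offset 7 falls in char 4's range; it's byte 1 of C2 B3 = 0xC2.

0xC2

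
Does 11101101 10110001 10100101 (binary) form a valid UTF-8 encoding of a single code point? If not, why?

Structurally a 3-byte sequence; payload = 0xDC65.
But 0xDC65 is in U+D800–U+DFFF, the surrogate range. Surrogates are not Unicode scalar values and are forbidden in UTF-8.

invalid (encodes a surrogate (U+D800–U+DFFF))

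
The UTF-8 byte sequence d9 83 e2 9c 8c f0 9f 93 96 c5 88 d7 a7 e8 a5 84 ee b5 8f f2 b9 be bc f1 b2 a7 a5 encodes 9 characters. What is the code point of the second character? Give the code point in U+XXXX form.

U+270C

Offset 0: leading byte 0xD9 = 11011001 → 2-byte char #1 = D9 83.
Offset 2: leading byte 0xE2 = 11100010 → 3-byte char #2 = E2 9C 8C.
Leading byte 0xE2 = 11100010 matches 1110xxxx → 3-byte sequence.
Byte 1: 0xE2 = 11100010, payload 0010 (4 bits).
Byte 2: 0x9C = 10011100 (10xxxxxx ✓), payload 011100.
Byte 3: 0x8C = 10001100 (10xxxxxx ✓), payload 001100.
Concatenate: 0010011100001100 = 0x270C (16 bits → U+270C).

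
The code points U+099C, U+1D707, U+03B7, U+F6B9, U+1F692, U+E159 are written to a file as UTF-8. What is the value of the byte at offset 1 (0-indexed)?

0xA6

U+099C → 3-byte form E0 A6 9C at offsets 0–2.
Offset 1 falls in char 1's range; it's byte 2 of E0 A6 9C = 0xA6.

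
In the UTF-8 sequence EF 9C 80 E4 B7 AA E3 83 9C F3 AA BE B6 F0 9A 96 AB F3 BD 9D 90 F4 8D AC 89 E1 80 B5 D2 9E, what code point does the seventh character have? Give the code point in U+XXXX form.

U+10DB09

Offset 0: leading byte 0xEF = 11101111 → 3-byte char #1 = EF 9C 80.
Offset 3: leading byte 0xE4 = 11100100 → 3-byte char #2 = E4 B7 AA.
Offset 6: leading byte 0xE3 = 11100011 → 3-byte char #3 = E3 83 9C.
Offset 9: leading byte 0xF3 = 11110011 → 4-byte char #4 = F3 AA BE B6.
Offset 13: leading byte 0xF0 = 11110000 → 4-byte char #5 = F0 9A 96 AB.
Offset 17: leading byte 0xF3 = 11110011 → 4-byte char #6 = F3 BD 9D 90.
Offset 21: leading byte 0xF4 = 11110100 → 4-byte char #7 = F4 8D AC 89.
Leading byte 0xF4 = 11110100 matches 11110xxx → 4-byte sequence.
Byte 1: 0xF4 = 11110100, payload 100 (3 bits).
Byte 2: 0x8D = 10001101 (10xxxxxx ✓), payload 001101.
Byte 3: 0xAC = 10101100 (10xxxxxx ✓), payload 101100.
Byte 4: 0x89 = 10001001 (10xxxxxx ✓), payload 001001.
Concatenate: 100001101101100001001 = 0x10DB09 (21 bits → U+10DB09).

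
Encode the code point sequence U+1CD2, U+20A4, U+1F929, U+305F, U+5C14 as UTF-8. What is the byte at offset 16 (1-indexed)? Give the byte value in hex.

1-indexed offset 16 is 0-indexed offset 15.
U+1CD2 → 3-byte form E1 B3 92 at offsets 0–2.
U+20A4 → 3-byte form E2 82 A4 at offsets 3–5.
U+1F929 → 4-byte form F0 9F A4 A9 at offsets 6–9.
U+305F → 3-byte form E3 81 9F at offsets 10–12.
U+5C14 → 3-byte form E5 B0 94 at offsets 13–15.
Offset 15 falls in char 5's range; it's byte 3 of E5 B0 94 = 0x94.

0x94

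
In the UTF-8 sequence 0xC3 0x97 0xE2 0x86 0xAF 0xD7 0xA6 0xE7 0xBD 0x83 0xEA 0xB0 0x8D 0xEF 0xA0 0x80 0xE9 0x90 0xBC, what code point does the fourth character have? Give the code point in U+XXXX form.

Offset 0: leading byte 0xC3 = 11000011 → 2-byte char #1 = C3 97.
Offset 2: leading byte 0xE2 = 11100010 → 3-byte char #2 = E2 86 AF.
Offset 5: leading byte 0xD7 = 11010111 → 2-byte char #3 = D7 A6.
Offset 7: leading byte 0xE7 = 11100111 → 3-byte char #4 = E7 BD 83.
Leading byte 0xE7 = 11100111 matches 1110xxxx → 3-byte sequence.
Byte 1: 0xE7 = 11100111, payload 0111 (4 bits).
Byte 2: 0xBD = 10111101 (10xxxxxx ✓), payload 111101.
Byte 3: 0x83 = 10000011 (10xxxxxx ✓), payload 000011.
Concatenate: 0111111101000011 = 0x7F43 (16 bits → U+7F43).

U+7F43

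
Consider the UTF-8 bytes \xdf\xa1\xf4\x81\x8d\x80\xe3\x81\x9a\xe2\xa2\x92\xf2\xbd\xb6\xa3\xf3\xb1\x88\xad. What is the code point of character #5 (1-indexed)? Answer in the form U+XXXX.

U+BDDA3

Offset 0: leading byte 0xDF = 11011111 → 2-byte char #1 = DF A1.
Offset 2: leading byte 0xF4 = 11110100 → 4-byte char #2 = F4 81 8D 80.
Offset 6: leading byte 0xE3 = 11100011 → 3-byte char #3 = E3 81 9A.
Offset 9: leading byte 0xE2 = 11100010 → 3-byte char #4 = E2 A2 92.
Offset 12: leading byte 0xF2 = 11110010 → 4-byte char #5 = F2 BD B6 A3.
Leading byte 0xF2 = 11110010 matches 11110xxx → 4-byte sequence.
Byte 1: 0xF2 = 11110010, payload 010 (3 bits).
Byte 2: 0xBD = 10111101 (10xxxxxx ✓), payload 111101.
Byte 3: 0xB6 = 10110110 (10xxxxxx ✓), payload 110110.
Byte 4: 0xA3 = 10100011 (10xxxxxx ✓), payload 100011.
Concatenate: 010111101110110100011 = 0xBDDA3 (21 bits → U+BDDA3).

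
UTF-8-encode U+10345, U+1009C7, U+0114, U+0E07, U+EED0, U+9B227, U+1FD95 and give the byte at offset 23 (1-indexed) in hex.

0xB6

1-indexed offset 23 is 0-indexed offset 22.
U+10345 → 4-byte form F0 90 8D 85 at offsets 0–3.
U+1009C7 → 4-byte form F4 80 A7 87 at offsets 4–7.
U+0114 → 2-byte form C4 94 at offsets 8–9.
U+0E07 → 3-byte form E0 B8 87 at offsets 10–12.
U+EED0 → 3-byte form EE BB 90 at offsets 13–15.
U+9B227 → 4-byte form F2 9B 88 A7 at offsets 16–19.
U+1FD95 → 4-byte form F0 9F B6 95 at offsets 20–23.
Offset 22 falls in char 7's range; it's byte 3 of F0 9F B6 95 = 0xB6.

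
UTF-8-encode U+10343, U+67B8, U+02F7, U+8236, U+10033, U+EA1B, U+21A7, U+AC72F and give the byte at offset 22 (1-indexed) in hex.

0xA7

1-indexed offset 22 is 0-indexed offset 21.
U+10343 → 4-byte form F0 90 8D 83 at offsets 0–3.
U+67B8 → 3-byte form E6 9E B8 at offsets 4–6.
U+02F7 → 2-byte form CB B7 at offsets 7–8.
U+8236 → 3-byte form E8 88 B6 at offsets 9–11.
U+10033 → 4-byte form F0 90 80 B3 at offsets 12–15.
U+EA1B → 3-byte form EE A8 9B at offsets 16–18.
U+21A7 → 3-byte form E2 86 A7 at offsets 19–21.
Offset 21 falls in char 7's range; it's byte 3 of E2 86 A7 = 0xA7.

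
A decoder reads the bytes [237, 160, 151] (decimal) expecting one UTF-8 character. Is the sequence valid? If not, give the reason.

invalid (encodes a surrogate (U+D800–U+DFFF))

Structurally a 3-byte sequence; payload = 0xD817.
But 0xD817 is in U+D800–U+DFFF, the surrogate range. Surrogates are not Unicode scalar values and are forbidden in UTF-8.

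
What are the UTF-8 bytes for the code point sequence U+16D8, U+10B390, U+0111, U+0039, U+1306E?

U+16D8: 3-byte form → E1 9B 98.
U+10B390: 4-byte form → F4 8B 8E 90.
U+0111: 2-byte form → C4 91.
U+0039: 1-byte form → 39.
U+1306E: 4-byte form → F0 93 81 AE.
Concatenated (14 bytes): E1 9B 98 F4 8B 8E 90 C4 91 39 F0 93 81 AE.

E1 9B 98 F4 8B 8E 90 C4 91 39 F0 93 81 AE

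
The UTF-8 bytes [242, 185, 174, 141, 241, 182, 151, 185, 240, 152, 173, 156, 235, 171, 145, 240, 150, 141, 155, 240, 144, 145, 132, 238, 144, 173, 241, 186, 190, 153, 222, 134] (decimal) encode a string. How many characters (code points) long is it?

Byte at offset 0: 0xF2 = 11110010 → 4-byte char (#1). Advance 4.
Byte at offset 4: 0xF1 = 11110001 → 4-byte char (#2). Advance 4.
Byte at offset 8: 0xF0 = 11110000 → 4-byte char (#3). Advance 4.
Byte at offset 12: 0xEB = 11101011 → 3-byte char (#4). Advance 3.
Byte at offset 15: 0xF0 = 11110000 → 4-byte char (#5). Advance 4.
Byte at offset 19: 0xF0 = 11110000 → 4-byte char (#6). Advance 4.
Byte at offset 23: 0xEE = 11101110 → 3-byte char (#7). Advance 3.
Byte at offset 26: 0xF1 = 11110001 → 4-byte char (#8). Advance 4.
Byte at offset 30: 0xDE = 11011110 → 2-byte char (#9). Advance 2.
Reached end at offset 32 after 9 code points.

9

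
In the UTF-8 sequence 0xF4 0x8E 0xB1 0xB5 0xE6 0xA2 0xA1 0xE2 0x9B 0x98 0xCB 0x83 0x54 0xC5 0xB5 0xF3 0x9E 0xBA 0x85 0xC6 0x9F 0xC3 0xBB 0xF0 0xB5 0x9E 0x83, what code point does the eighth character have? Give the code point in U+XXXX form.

Offset 0: leading byte 0xF4 = 11110100 → 4-byte char #1 = F4 8E B1 B5.
Offset 4: leading byte 0xE6 = 11100110 → 3-byte char #2 = E6 A2 A1.
Offset 7: leading byte 0xE2 = 11100010 → 3-byte char #3 = E2 9B 98.
Offset 10: leading byte 0xCB = 11001011 → 2-byte char #4 = CB 83.
Offset 12: leading byte 0x54 = 01010100 → 1-byte char #5 = 54.
Offset 13: leading byte 0xC5 = 11000101 → 2-byte char #6 = C5 B5.
Offset 15: leading byte 0xF3 = 11110011 → 4-byte char #7 = F3 9E BA 85.
Offset 19: leading byte 0xC6 = 11000110 → 2-byte char #8 = C6 9F.
Leading byte 0xC6 = 11000110 matches 110xxxxx → 2-byte sequence.
Byte 1: 0xC6 = 11000110, payload 00110 (5 bits).
Byte 2: 0x9F = 10011111 (10xxxxxx ✓), payload 011111.
Concatenate: 00110011111 = 0x19F (11 bits → U+019F).

U+019F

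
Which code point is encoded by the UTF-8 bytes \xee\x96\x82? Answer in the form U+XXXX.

Leading byte 0xEE = 11101110 matches 1110xxxx → 3-byte sequence.
Byte 1: 0xEE = 11101110, payload 1110 (4 bits).
Byte 2: 0x96 = 10010110 (10xxxxxx ✓), payload 010110.
Byte 3: 0x82 = 10000010 (10xxxxxx ✓), payload 000010.
Concatenate: 1110010110000010 = 0xE582 (16 bits → U+E582).

U+E582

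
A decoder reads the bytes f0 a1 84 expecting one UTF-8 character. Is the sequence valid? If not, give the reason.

invalid (sequence truncated)

Leading byte 0xF0 = 11110000 → 4-byte form, but only 3 bytes are present.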